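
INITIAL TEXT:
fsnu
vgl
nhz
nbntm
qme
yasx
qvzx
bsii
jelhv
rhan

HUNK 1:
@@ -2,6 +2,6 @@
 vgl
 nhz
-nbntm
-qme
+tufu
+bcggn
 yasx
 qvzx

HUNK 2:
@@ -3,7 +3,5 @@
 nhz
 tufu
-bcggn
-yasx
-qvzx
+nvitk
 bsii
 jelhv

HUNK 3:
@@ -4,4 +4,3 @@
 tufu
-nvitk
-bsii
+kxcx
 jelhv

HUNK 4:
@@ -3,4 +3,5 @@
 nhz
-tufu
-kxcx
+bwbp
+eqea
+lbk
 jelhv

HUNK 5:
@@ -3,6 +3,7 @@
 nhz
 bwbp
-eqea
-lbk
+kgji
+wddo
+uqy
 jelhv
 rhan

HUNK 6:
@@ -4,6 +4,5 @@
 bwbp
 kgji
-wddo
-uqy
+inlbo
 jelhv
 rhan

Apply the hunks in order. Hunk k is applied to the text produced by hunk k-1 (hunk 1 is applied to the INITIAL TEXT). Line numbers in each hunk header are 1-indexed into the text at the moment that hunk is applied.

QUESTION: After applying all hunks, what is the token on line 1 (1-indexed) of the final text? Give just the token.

Answer: fsnu

Derivation:
Hunk 1: at line 2 remove [nbntm,qme] add [tufu,bcggn] -> 10 lines: fsnu vgl nhz tufu bcggn yasx qvzx bsii jelhv rhan
Hunk 2: at line 3 remove [bcggn,yasx,qvzx] add [nvitk] -> 8 lines: fsnu vgl nhz tufu nvitk bsii jelhv rhan
Hunk 3: at line 4 remove [nvitk,bsii] add [kxcx] -> 7 lines: fsnu vgl nhz tufu kxcx jelhv rhan
Hunk 4: at line 3 remove [tufu,kxcx] add [bwbp,eqea,lbk] -> 8 lines: fsnu vgl nhz bwbp eqea lbk jelhv rhan
Hunk 5: at line 3 remove [eqea,lbk] add [kgji,wddo,uqy] -> 9 lines: fsnu vgl nhz bwbp kgji wddo uqy jelhv rhan
Hunk 6: at line 4 remove [wddo,uqy] add [inlbo] -> 8 lines: fsnu vgl nhz bwbp kgji inlbo jelhv rhan
Final line 1: fsnu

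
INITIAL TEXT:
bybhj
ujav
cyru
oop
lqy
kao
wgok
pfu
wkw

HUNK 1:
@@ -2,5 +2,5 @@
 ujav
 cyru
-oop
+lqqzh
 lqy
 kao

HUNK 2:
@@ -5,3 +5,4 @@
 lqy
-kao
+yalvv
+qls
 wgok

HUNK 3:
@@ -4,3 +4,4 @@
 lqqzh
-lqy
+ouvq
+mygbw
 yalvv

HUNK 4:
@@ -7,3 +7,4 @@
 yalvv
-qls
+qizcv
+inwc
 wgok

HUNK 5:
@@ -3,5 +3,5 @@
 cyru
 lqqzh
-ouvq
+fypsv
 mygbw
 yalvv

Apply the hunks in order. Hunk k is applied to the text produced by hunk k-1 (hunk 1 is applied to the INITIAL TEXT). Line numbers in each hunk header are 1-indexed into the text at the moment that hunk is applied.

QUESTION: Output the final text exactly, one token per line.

Hunk 1: at line 2 remove [oop] add [lqqzh] -> 9 lines: bybhj ujav cyru lqqzh lqy kao wgok pfu wkw
Hunk 2: at line 5 remove [kao] add [yalvv,qls] -> 10 lines: bybhj ujav cyru lqqzh lqy yalvv qls wgok pfu wkw
Hunk 3: at line 4 remove [lqy] add [ouvq,mygbw] -> 11 lines: bybhj ujav cyru lqqzh ouvq mygbw yalvv qls wgok pfu wkw
Hunk 4: at line 7 remove [qls] add [qizcv,inwc] -> 12 lines: bybhj ujav cyru lqqzh ouvq mygbw yalvv qizcv inwc wgok pfu wkw
Hunk 5: at line 3 remove [ouvq] add [fypsv] -> 12 lines: bybhj ujav cyru lqqzh fypsv mygbw yalvv qizcv inwc wgok pfu wkw

Answer: bybhj
ujav
cyru
lqqzh
fypsv
mygbw
yalvv
qizcv
inwc
wgok
pfu
wkw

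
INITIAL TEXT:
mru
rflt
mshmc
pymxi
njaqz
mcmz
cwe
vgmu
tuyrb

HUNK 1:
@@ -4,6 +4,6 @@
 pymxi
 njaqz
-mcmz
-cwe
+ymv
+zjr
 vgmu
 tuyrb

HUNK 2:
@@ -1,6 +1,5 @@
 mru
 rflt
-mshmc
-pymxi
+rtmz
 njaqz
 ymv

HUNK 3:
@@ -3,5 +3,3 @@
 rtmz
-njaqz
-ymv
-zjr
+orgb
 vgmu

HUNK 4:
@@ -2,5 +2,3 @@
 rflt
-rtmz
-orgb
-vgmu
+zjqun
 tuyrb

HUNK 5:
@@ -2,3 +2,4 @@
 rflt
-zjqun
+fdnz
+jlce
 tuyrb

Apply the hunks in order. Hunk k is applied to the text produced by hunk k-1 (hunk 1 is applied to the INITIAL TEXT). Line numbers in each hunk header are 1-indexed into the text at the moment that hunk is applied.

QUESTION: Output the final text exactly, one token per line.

Hunk 1: at line 4 remove [mcmz,cwe] add [ymv,zjr] -> 9 lines: mru rflt mshmc pymxi njaqz ymv zjr vgmu tuyrb
Hunk 2: at line 1 remove [mshmc,pymxi] add [rtmz] -> 8 lines: mru rflt rtmz njaqz ymv zjr vgmu tuyrb
Hunk 3: at line 3 remove [njaqz,ymv,zjr] add [orgb] -> 6 lines: mru rflt rtmz orgb vgmu tuyrb
Hunk 4: at line 2 remove [rtmz,orgb,vgmu] add [zjqun] -> 4 lines: mru rflt zjqun tuyrb
Hunk 5: at line 2 remove [zjqun] add [fdnz,jlce] -> 5 lines: mru rflt fdnz jlce tuyrb

Answer: mru
rflt
fdnz
jlce
tuyrb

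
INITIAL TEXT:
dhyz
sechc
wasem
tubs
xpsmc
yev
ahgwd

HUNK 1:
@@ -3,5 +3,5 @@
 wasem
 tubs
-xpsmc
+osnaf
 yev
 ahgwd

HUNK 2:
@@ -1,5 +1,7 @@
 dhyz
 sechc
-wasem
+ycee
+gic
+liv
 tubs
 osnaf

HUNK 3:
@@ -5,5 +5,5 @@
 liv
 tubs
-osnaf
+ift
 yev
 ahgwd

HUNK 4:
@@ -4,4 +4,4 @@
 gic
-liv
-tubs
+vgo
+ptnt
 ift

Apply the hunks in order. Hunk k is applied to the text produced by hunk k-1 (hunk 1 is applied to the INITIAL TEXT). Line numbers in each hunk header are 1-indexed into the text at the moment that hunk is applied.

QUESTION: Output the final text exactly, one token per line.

Answer: dhyz
sechc
ycee
gic
vgo
ptnt
ift
yev
ahgwd

Derivation:
Hunk 1: at line 3 remove [xpsmc] add [osnaf] -> 7 lines: dhyz sechc wasem tubs osnaf yev ahgwd
Hunk 2: at line 1 remove [wasem] add [ycee,gic,liv] -> 9 lines: dhyz sechc ycee gic liv tubs osnaf yev ahgwd
Hunk 3: at line 5 remove [osnaf] add [ift] -> 9 lines: dhyz sechc ycee gic liv tubs ift yev ahgwd
Hunk 4: at line 4 remove [liv,tubs] add [vgo,ptnt] -> 9 lines: dhyz sechc ycee gic vgo ptnt ift yev ahgwd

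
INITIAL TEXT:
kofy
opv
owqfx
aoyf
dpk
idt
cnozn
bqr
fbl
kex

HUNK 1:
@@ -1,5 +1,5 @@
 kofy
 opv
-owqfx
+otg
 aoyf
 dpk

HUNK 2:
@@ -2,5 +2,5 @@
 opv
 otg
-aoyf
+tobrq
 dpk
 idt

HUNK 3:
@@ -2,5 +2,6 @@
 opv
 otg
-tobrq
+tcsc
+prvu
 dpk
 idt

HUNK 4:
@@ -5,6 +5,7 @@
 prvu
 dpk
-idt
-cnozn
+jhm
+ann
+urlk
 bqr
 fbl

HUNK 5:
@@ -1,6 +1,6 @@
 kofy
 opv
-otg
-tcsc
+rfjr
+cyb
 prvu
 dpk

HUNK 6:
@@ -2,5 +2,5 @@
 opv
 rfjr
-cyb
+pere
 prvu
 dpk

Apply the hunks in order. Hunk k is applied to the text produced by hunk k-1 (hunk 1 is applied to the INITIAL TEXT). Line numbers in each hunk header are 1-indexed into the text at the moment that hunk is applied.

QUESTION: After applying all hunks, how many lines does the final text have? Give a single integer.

Hunk 1: at line 1 remove [owqfx] add [otg] -> 10 lines: kofy opv otg aoyf dpk idt cnozn bqr fbl kex
Hunk 2: at line 2 remove [aoyf] add [tobrq] -> 10 lines: kofy opv otg tobrq dpk idt cnozn bqr fbl kex
Hunk 3: at line 2 remove [tobrq] add [tcsc,prvu] -> 11 lines: kofy opv otg tcsc prvu dpk idt cnozn bqr fbl kex
Hunk 4: at line 5 remove [idt,cnozn] add [jhm,ann,urlk] -> 12 lines: kofy opv otg tcsc prvu dpk jhm ann urlk bqr fbl kex
Hunk 5: at line 1 remove [otg,tcsc] add [rfjr,cyb] -> 12 lines: kofy opv rfjr cyb prvu dpk jhm ann urlk bqr fbl kex
Hunk 6: at line 2 remove [cyb] add [pere] -> 12 lines: kofy opv rfjr pere prvu dpk jhm ann urlk bqr fbl kex
Final line count: 12

Answer: 12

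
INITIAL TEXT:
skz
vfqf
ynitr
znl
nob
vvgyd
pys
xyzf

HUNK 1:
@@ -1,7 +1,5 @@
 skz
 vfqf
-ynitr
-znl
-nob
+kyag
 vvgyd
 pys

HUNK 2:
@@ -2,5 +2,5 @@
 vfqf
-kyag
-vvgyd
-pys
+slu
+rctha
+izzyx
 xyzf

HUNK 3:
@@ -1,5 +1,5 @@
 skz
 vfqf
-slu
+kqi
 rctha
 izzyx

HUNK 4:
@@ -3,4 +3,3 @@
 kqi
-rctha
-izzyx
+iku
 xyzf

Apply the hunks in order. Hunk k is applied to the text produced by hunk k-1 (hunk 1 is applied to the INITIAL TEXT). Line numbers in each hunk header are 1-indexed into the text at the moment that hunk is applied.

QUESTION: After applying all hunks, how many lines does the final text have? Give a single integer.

Hunk 1: at line 1 remove [ynitr,znl,nob] add [kyag] -> 6 lines: skz vfqf kyag vvgyd pys xyzf
Hunk 2: at line 2 remove [kyag,vvgyd,pys] add [slu,rctha,izzyx] -> 6 lines: skz vfqf slu rctha izzyx xyzf
Hunk 3: at line 1 remove [slu] add [kqi] -> 6 lines: skz vfqf kqi rctha izzyx xyzf
Hunk 4: at line 3 remove [rctha,izzyx] add [iku] -> 5 lines: skz vfqf kqi iku xyzf
Final line count: 5

Answer: 5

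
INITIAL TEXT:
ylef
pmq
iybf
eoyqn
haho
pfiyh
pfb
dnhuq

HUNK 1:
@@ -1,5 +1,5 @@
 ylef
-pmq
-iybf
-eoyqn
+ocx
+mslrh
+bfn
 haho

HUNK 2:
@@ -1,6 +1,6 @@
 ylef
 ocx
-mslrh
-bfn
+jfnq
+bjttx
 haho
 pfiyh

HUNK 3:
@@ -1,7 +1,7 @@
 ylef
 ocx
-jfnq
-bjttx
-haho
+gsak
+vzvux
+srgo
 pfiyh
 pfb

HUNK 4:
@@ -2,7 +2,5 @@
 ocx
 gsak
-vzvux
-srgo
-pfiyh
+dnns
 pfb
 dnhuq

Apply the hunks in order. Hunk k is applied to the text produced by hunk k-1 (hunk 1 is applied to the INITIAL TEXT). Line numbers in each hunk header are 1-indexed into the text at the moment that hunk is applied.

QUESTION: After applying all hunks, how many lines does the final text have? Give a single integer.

Hunk 1: at line 1 remove [pmq,iybf,eoyqn] add [ocx,mslrh,bfn] -> 8 lines: ylef ocx mslrh bfn haho pfiyh pfb dnhuq
Hunk 2: at line 1 remove [mslrh,bfn] add [jfnq,bjttx] -> 8 lines: ylef ocx jfnq bjttx haho pfiyh pfb dnhuq
Hunk 3: at line 1 remove [jfnq,bjttx,haho] add [gsak,vzvux,srgo] -> 8 lines: ylef ocx gsak vzvux srgo pfiyh pfb dnhuq
Hunk 4: at line 2 remove [vzvux,srgo,pfiyh] add [dnns] -> 6 lines: ylef ocx gsak dnns pfb dnhuq
Final line count: 6

Answer: 6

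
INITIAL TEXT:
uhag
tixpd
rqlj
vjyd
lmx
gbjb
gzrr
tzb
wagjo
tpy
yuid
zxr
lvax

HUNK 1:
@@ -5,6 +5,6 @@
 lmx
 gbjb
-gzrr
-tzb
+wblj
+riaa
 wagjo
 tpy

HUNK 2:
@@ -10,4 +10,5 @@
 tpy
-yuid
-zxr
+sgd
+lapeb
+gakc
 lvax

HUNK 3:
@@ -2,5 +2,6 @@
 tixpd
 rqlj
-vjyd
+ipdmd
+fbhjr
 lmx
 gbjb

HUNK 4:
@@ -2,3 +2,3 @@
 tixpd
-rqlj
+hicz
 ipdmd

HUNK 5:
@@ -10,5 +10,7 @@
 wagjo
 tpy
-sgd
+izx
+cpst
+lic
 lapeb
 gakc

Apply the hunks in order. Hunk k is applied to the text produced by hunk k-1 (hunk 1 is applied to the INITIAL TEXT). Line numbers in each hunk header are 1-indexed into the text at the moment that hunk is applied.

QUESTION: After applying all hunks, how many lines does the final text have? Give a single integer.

Answer: 17

Derivation:
Hunk 1: at line 5 remove [gzrr,tzb] add [wblj,riaa] -> 13 lines: uhag tixpd rqlj vjyd lmx gbjb wblj riaa wagjo tpy yuid zxr lvax
Hunk 2: at line 10 remove [yuid,zxr] add [sgd,lapeb,gakc] -> 14 lines: uhag tixpd rqlj vjyd lmx gbjb wblj riaa wagjo tpy sgd lapeb gakc lvax
Hunk 3: at line 2 remove [vjyd] add [ipdmd,fbhjr] -> 15 lines: uhag tixpd rqlj ipdmd fbhjr lmx gbjb wblj riaa wagjo tpy sgd lapeb gakc lvax
Hunk 4: at line 2 remove [rqlj] add [hicz] -> 15 lines: uhag tixpd hicz ipdmd fbhjr lmx gbjb wblj riaa wagjo tpy sgd lapeb gakc lvax
Hunk 5: at line 10 remove [sgd] add [izx,cpst,lic] -> 17 lines: uhag tixpd hicz ipdmd fbhjr lmx gbjb wblj riaa wagjo tpy izx cpst lic lapeb gakc lvax
Final line count: 17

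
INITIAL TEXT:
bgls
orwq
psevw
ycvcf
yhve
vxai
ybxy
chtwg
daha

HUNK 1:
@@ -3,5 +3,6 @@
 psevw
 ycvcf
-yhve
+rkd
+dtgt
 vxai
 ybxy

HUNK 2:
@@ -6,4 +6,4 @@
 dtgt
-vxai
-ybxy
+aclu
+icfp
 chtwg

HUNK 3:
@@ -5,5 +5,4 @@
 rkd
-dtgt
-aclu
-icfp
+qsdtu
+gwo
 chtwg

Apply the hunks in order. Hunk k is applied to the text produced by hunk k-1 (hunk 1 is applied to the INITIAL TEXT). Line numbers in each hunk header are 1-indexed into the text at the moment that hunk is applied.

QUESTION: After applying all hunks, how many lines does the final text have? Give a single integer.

Hunk 1: at line 3 remove [yhve] add [rkd,dtgt] -> 10 lines: bgls orwq psevw ycvcf rkd dtgt vxai ybxy chtwg daha
Hunk 2: at line 6 remove [vxai,ybxy] add [aclu,icfp] -> 10 lines: bgls orwq psevw ycvcf rkd dtgt aclu icfp chtwg daha
Hunk 3: at line 5 remove [dtgt,aclu,icfp] add [qsdtu,gwo] -> 9 lines: bgls orwq psevw ycvcf rkd qsdtu gwo chtwg daha
Final line count: 9

Answer: 9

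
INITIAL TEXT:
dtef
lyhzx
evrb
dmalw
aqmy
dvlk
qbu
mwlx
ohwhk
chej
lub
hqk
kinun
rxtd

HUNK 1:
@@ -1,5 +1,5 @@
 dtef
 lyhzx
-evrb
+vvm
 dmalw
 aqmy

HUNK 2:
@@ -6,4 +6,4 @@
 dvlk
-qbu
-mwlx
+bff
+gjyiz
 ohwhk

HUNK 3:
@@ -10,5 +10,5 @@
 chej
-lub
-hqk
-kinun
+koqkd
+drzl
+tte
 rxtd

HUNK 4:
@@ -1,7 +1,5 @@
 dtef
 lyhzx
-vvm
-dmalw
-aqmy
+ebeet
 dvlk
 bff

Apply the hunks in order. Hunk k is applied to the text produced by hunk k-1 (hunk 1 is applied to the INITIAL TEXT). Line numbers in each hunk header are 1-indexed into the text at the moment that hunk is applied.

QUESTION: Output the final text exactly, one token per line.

Answer: dtef
lyhzx
ebeet
dvlk
bff
gjyiz
ohwhk
chej
koqkd
drzl
tte
rxtd

Derivation:
Hunk 1: at line 1 remove [evrb] add [vvm] -> 14 lines: dtef lyhzx vvm dmalw aqmy dvlk qbu mwlx ohwhk chej lub hqk kinun rxtd
Hunk 2: at line 6 remove [qbu,mwlx] add [bff,gjyiz] -> 14 lines: dtef lyhzx vvm dmalw aqmy dvlk bff gjyiz ohwhk chej lub hqk kinun rxtd
Hunk 3: at line 10 remove [lub,hqk,kinun] add [koqkd,drzl,tte] -> 14 lines: dtef lyhzx vvm dmalw aqmy dvlk bff gjyiz ohwhk chej koqkd drzl tte rxtd
Hunk 4: at line 1 remove [vvm,dmalw,aqmy] add [ebeet] -> 12 lines: dtef lyhzx ebeet dvlk bff gjyiz ohwhk chej koqkd drzl tte rxtd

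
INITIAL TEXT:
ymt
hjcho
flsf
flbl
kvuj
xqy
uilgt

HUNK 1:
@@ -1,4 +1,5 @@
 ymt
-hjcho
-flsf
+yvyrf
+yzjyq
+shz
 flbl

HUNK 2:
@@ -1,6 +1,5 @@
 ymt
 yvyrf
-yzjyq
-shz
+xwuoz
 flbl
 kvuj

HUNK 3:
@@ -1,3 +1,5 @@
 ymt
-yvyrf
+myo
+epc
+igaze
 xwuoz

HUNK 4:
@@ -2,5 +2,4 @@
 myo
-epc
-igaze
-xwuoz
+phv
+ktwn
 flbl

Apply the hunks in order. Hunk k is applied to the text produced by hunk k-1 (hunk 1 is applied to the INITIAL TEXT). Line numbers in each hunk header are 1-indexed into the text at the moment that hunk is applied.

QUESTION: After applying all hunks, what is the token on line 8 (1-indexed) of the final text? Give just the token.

Answer: uilgt

Derivation:
Hunk 1: at line 1 remove [hjcho,flsf] add [yvyrf,yzjyq,shz] -> 8 lines: ymt yvyrf yzjyq shz flbl kvuj xqy uilgt
Hunk 2: at line 1 remove [yzjyq,shz] add [xwuoz] -> 7 lines: ymt yvyrf xwuoz flbl kvuj xqy uilgt
Hunk 3: at line 1 remove [yvyrf] add [myo,epc,igaze] -> 9 lines: ymt myo epc igaze xwuoz flbl kvuj xqy uilgt
Hunk 4: at line 2 remove [epc,igaze,xwuoz] add [phv,ktwn] -> 8 lines: ymt myo phv ktwn flbl kvuj xqy uilgt
Final line 8: uilgt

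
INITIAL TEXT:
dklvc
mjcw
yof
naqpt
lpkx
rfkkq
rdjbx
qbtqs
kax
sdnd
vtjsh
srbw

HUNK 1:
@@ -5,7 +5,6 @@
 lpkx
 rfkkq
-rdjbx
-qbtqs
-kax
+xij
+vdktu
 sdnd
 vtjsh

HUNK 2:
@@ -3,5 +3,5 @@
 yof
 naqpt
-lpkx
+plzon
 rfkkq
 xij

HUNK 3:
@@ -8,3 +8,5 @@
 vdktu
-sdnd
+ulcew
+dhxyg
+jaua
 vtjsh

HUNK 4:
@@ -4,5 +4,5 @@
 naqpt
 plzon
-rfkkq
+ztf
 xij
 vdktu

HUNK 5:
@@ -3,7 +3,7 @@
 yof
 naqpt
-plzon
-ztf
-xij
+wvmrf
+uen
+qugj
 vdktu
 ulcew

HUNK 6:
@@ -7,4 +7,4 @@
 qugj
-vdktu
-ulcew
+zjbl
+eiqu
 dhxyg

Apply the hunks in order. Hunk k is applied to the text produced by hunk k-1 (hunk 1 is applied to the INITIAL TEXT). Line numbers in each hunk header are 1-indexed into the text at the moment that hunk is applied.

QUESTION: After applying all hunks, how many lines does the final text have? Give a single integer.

Hunk 1: at line 5 remove [rdjbx,qbtqs,kax] add [xij,vdktu] -> 11 lines: dklvc mjcw yof naqpt lpkx rfkkq xij vdktu sdnd vtjsh srbw
Hunk 2: at line 3 remove [lpkx] add [plzon] -> 11 lines: dklvc mjcw yof naqpt plzon rfkkq xij vdktu sdnd vtjsh srbw
Hunk 3: at line 8 remove [sdnd] add [ulcew,dhxyg,jaua] -> 13 lines: dklvc mjcw yof naqpt plzon rfkkq xij vdktu ulcew dhxyg jaua vtjsh srbw
Hunk 4: at line 4 remove [rfkkq] add [ztf] -> 13 lines: dklvc mjcw yof naqpt plzon ztf xij vdktu ulcew dhxyg jaua vtjsh srbw
Hunk 5: at line 3 remove [plzon,ztf,xij] add [wvmrf,uen,qugj] -> 13 lines: dklvc mjcw yof naqpt wvmrf uen qugj vdktu ulcew dhxyg jaua vtjsh srbw
Hunk 6: at line 7 remove [vdktu,ulcew] add [zjbl,eiqu] -> 13 lines: dklvc mjcw yof naqpt wvmrf uen qugj zjbl eiqu dhxyg jaua vtjsh srbw
Final line count: 13

Answer: 13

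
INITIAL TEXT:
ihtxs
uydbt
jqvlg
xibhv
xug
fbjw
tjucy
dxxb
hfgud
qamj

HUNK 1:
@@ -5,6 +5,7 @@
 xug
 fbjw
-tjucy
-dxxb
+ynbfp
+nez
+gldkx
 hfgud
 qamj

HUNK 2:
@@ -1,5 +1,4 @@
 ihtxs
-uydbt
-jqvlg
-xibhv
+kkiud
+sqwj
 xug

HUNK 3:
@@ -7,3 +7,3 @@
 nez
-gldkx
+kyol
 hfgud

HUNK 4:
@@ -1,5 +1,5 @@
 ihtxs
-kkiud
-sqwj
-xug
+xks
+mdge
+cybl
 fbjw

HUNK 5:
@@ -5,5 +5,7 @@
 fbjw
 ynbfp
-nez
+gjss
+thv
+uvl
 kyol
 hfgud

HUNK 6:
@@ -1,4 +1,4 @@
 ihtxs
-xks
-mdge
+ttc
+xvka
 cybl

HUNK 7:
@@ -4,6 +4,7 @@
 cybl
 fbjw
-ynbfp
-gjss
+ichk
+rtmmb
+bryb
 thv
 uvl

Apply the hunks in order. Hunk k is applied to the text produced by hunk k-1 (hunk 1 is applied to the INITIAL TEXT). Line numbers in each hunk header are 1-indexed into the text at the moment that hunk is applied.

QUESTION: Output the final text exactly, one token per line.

Hunk 1: at line 5 remove [tjucy,dxxb] add [ynbfp,nez,gldkx] -> 11 lines: ihtxs uydbt jqvlg xibhv xug fbjw ynbfp nez gldkx hfgud qamj
Hunk 2: at line 1 remove [uydbt,jqvlg,xibhv] add [kkiud,sqwj] -> 10 lines: ihtxs kkiud sqwj xug fbjw ynbfp nez gldkx hfgud qamj
Hunk 3: at line 7 remove [gldkx] add [kyol] -> 10 lines: ihtxs kkiud sqwj xug fbjw ynbfp nez kyol hfgud qamj
Hunk 4: at line 1 remove [kkiud,sqwj,xug] add [xks,mdge,cybl] -> 10 lines: ihtxs xks mdge cybl fbjw ynbfp nez kyol hfgud qamj
Hunk 5: at line 5 remove [nez] add [gjss,thv,uvl] -> 12 lines: ihtxs xks mdge cybl fbjw ynbfp gjss thv uvl kyol hfgud qamj
Hunk 6: at line 1 remove [xks,mdge] add [ttc,xvka] -> 12 lines: ihtxs ttc xvka cybl fbjw ynbfp gjss thv uvl kyol hfgud qamj
Hunk 7: at line 4 remove [ynbfp,gjss] add [ichk,rtmmb,bryb] -> 13 lines: ihtxs ttc xvka cybl fbjw ichk rtmmb bryb thv uvl kyol hfgud qamj

Answer: ihtxs
ttc
xvka
cybl
fbjw
ichk
rtmmb
bryb
thv
uvl
kyol
hfgud
qamj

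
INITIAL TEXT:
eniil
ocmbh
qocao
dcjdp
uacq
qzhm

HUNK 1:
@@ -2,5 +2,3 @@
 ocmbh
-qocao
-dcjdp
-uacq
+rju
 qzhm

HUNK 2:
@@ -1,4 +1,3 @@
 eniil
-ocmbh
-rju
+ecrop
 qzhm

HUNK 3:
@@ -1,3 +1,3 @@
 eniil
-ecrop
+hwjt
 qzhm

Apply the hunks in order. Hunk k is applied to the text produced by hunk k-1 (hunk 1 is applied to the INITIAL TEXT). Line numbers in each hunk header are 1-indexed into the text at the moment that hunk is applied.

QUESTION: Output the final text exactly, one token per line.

Answer: eniil
hwjt
qzhm

Derivation:
Hunk 1: at line 2 remove [qocao,dcjdp,uacq] add [rju] -> 4 lines: eniil ocmbh rju qzhm
Hunk 2: at line 1 remove [ocmbh,rju] add [ecrop] -> 3 lines: eniil ecrop qzhm
Hunk 3: at line 1 remove [ecrop] add [hwjt] -> 3 lines: eniil hwjt qzhm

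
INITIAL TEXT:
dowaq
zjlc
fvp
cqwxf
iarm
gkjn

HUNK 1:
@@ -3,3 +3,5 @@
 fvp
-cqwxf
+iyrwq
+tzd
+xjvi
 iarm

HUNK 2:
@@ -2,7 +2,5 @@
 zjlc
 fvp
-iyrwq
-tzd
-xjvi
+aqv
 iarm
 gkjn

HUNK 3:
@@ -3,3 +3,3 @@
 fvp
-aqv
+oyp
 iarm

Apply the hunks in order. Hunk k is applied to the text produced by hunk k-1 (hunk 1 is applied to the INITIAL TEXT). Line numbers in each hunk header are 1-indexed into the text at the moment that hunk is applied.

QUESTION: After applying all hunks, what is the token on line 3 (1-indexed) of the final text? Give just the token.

Answer: fvp

Derivation:
Hunk 1: at line 3 remove [cqwxf] add [iyrwq,tzd,xjvi] -> 8 lines: dowaq zjlc fvp iyrwq tzd xjvi iarm gkjn
Hunk 2: at line 2 remove [iyrwq,tzd,xjvi] add [aqv] -> 6 lines: dowaq zjlc fvp aqv iarm gkjn
Hunk 3: at line 3 remove [aqv] add [oyp] -> 6 lines: dowaq zjlc fvp oyp iarm gkjn
Final line 3: fvp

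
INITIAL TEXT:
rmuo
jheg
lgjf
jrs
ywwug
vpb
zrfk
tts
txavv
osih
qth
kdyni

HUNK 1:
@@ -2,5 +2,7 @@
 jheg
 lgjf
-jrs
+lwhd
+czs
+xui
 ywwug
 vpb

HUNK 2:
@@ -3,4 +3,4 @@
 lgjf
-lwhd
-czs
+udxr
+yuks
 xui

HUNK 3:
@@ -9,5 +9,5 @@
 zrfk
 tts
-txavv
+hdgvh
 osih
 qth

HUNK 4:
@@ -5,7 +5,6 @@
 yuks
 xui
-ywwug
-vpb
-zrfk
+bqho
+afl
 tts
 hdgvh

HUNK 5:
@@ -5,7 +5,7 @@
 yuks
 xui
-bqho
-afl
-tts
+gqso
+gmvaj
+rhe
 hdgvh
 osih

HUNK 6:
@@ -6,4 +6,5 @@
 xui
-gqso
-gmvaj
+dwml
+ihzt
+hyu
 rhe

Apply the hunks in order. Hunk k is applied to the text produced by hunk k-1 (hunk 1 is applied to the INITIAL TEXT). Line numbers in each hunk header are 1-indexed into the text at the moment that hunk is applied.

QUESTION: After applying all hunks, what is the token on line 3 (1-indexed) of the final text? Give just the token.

Answer: lgjf

Derivation:
Hunk 1: at line 2 remove [jrs] add [lwhd,czs,xui] -> 14 lines: rmuo jheg lgjf lwhd czs xui ywwug vpb zrfk tts txavv osih qth kdyni
Hunk 2: at line 3 remove [lwhd,czs] add [udxr,yuks] -> 14 lines: rmuo jheg lgjf udxr yuks xui ywwug vpb zrfk tts txavv osih qth kdyni
Hunk 3: at line 9 remove [txavv] add [hdgvh] -> 14 lines: rmuo jheg lgjf udxr yuks xui ywwug vpb zrfk tts hdgvh osih qth kdyni
Hunk 4: at line 5 remove [ywwug,vpb,zrfk] add [bqho,afl] -> 13 lines: rmuo jheg lgjf udxr yuks xui bqho afl tts hdgvh osih qth kdyni
Hunk 5: at line 5 remove [bqho,afl,tts] add [gqso,gmvaj,rhe] -> 13 lines: rmuo jheg lgjf udxr yuks xui gqso gmvaj rhe hdgvh osih qth kdyni
Hunk 6: at line 6 remove [gqso,gmvaj] add [dwml,ihzt,hyu] -> 14 lines: rmuo jheg lgjf udxr yuks xui dwml ihzt hyu rhe hdgvh osih qth kdyni
Final line 3: lgjf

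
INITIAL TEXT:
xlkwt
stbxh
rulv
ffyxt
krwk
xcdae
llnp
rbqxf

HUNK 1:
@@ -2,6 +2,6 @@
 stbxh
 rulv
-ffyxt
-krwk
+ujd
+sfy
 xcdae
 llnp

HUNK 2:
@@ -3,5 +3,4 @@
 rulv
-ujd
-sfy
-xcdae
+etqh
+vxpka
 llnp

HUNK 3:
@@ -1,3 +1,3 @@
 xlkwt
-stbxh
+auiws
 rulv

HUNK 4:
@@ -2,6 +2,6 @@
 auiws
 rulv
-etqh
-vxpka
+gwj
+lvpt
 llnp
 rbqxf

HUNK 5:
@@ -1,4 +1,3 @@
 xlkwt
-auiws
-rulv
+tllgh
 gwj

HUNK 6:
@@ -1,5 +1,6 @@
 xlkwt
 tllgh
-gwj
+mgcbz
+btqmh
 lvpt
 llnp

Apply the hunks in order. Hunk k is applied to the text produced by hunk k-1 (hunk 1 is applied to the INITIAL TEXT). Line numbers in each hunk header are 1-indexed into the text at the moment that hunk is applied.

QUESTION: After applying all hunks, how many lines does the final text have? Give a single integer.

Answer: 7

Derivation:
Hunk 1: at line 2 remove [ffyxt,krwk] add [ujd,sfy] -> 8 lines: xlkwt stbxh rulv ujd sfy xcdae llnp rbqxf
Hunk 2: at line 3 remove [ujd,sfy,xcdae] add [etqh,vxpka] -> 7 lines: xlkwt stbxh rulv etqh vxpka llnp rbqxf
Hunk 3: at line 1 remove [stbxh] add [auiws] -> 7 lines: xlkwt auiws rulv etqh vxpka llnp rbqxf
Hunk 4: at line 2 remove [etqh,vxpka] add [gwj,lvpt] -> 7 lines: xlkwt auiws rulv gwj lvpt llnp rbqxf
Hunk 5: at line 1 remove [auiws,rulv] add [tllgh] -> 6 lines: xlkwt tllgh gwj lvpt llnp rbqxf
Hunk 6: at line 1 remove [gwj] add [mgcbz,btqmh] -> 7 lines: xlkwt tllgh mgcbz btqmh lvpt llnp rbqxf
Final line count: 7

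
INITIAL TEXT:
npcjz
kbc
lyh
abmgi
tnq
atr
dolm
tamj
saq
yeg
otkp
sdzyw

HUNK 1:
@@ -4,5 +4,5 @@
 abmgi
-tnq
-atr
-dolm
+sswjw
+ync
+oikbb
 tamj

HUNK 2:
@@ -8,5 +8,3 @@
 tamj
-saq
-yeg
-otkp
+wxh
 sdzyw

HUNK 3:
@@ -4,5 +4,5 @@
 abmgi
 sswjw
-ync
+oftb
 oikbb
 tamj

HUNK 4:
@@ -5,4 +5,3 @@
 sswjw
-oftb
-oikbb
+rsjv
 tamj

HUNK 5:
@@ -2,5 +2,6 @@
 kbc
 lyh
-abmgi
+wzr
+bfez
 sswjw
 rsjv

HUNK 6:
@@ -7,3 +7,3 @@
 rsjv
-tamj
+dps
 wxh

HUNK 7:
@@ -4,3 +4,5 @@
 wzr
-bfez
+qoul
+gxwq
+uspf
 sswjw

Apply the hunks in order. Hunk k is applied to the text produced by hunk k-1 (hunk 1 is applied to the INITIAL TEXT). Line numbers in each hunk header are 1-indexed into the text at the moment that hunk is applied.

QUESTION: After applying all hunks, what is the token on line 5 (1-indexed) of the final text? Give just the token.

Hunk 1: at line 4 remove [tnq,atr,dolm] add [sswjw,ync,oikbb] -> 12 lines: npcjz kbc lyh abmgi sswjw ync oikbb tamj saq yeg otkp sdzyw
Hunk 2: at line 8 remove [saq,yeg,otkp] add [wxh] -> 10 lines: npcjz kbc lyh abmgi sswjw ync oikbb tamj wxh sdzyw
Hunk 3: at line 4 remove [ync] add [oftb] -> 10 lines: npcjz kbc lyh abmgi sswjw oftb oikbb tamj wxh sdzyw
Hunk 4: at line 5 remove [oftb,oikbb] add [rsjv] -> 9 lines: npcjz kbc lyh abmgi sswjw rsjv tamj wxh sdzyw
Hunk 5: at line 2 remove [abmgi] add [wzr,bfez] -> 10 lines: npcjz kbc lyh wzr bfez sswjw rsjv tamj wxh sdzyw
Hunk 6: at line 7 remove [tamj] add [dps] -> 10 lines: npcjz kbc lyh wzr bfez sswjw rsjv dps wxh sdzyw
Hunk 7: at line 4 remove [bfez] add [qoul,gxwq,uspf] -> 12 lines: npcjz kbc lyh wzr qoul gxwq uspf sswjw rsjv dps wxh sdzyw
Final line 5: qoul

Answer: qoul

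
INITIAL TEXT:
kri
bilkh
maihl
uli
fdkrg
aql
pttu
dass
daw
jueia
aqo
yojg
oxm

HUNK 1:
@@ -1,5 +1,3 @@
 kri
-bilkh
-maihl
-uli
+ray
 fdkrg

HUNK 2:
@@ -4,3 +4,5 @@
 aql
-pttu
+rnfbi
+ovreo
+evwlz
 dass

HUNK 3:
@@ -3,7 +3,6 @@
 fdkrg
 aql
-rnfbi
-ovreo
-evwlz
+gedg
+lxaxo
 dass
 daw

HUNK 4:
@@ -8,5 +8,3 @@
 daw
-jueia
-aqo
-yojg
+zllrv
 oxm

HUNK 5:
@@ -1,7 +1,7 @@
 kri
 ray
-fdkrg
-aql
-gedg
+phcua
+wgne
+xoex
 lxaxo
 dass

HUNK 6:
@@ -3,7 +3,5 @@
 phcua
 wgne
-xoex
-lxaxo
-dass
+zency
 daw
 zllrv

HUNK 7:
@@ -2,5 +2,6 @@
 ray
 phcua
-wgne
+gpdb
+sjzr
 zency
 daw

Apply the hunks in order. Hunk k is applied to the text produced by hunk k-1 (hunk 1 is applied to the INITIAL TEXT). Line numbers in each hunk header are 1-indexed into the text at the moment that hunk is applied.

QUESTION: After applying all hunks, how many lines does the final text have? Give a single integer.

Answer: 9

Derivation:
Hunk 1: at line 1 remove [bilkh,maihl,uli] add [ray] -> 11 lines: kri ray fdkrg aql pttu dass daw jueia aqo yojg oxm
Hunk 2: at line 4 remove [pttu] add [rnfbi,ovreo,evwlz] -> 13 lines: kri ray fdkrg aql rnfbi ovreo evwlz dass daw jueia aqo yojg oxm
Hunk 3: at line 3 remove [rnfbi,ovreo,evwlz] add [gedg,lxaxo] -> 12 lines: kri ray fdkrg aql gedg lxaxo dass daw jueia aqo yojg oxm
Hunk 4: at line 8 remove [jueia,aqo,yojg] add [zllrv] -> 10 lines: kri ray fdkrg aql gedg lxaxo dass daw zllrv oxm
Hunk 5: at line 1 remove [fdkrg,aql,gedg] add [phcua,wgne,xoex] -> 10 lines: kri ray phcua wgne xoex lxaxo dass daw zllrv oxm
Hunk 6: at line 3 remove [xoex,lxaxo,dass] add [zency] -> 8 lines: kri ray phcua wgne zency daw zllrv oxm
Hunk 7: at line 2 remove [wgne] add [gpdb,sjzr] -> 9 lines: kri ray phcua gpdb sjzr zency daw zllrv oxm
Final line count: 9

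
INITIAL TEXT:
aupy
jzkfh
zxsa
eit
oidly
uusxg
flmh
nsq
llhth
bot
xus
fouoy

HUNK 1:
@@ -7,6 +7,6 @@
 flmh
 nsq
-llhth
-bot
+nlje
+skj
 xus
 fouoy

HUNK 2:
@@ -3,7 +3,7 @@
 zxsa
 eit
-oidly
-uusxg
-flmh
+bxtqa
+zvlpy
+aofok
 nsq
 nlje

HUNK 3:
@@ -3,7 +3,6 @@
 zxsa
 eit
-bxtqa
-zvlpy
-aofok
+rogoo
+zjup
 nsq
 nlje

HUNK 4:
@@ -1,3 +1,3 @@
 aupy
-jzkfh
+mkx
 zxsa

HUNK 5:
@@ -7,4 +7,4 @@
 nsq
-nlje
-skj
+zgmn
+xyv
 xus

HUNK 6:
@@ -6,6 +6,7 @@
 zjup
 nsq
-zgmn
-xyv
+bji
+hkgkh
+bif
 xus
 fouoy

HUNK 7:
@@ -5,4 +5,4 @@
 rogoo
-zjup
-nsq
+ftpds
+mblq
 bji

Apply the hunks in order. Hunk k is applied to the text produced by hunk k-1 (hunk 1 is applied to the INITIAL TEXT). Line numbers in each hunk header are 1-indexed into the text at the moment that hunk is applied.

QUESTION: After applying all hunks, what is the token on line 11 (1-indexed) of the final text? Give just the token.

Hunk 1: at line 7 remove [llhth,bot] add [nlje,skj] -> 12 lines: aupy jzkfh zxsa eit oidly uusxg flmh nsq nlje skj xus fouoy
Hunk 2: at line 3 remove [oidly,uusxg,flmh] add [bxtqa,zvlpy,aofok] -> 12 lines: aupy jzkfh zxsa eit bxtqa zvlpy aofok nsq nlje skj xus fouoy
Hunk 3: at line 3 remove [bxtqa,zvlpy,aofok] add [rogoo,zjup] -> 11 lines: aupy jzkfh zxsa eit rogoo zjup nsq nlje skj xus fouoy
Hunk 4: at line 1 remove [jzkfh] add [mkx] -> 11 lines: aupy mkx zxsa eit rogoo zjup nsq nlje skj xus fouoy
Hunk 5: at line 7 remove [nlje,skj] add [zgmn,xyv] -> 11 lines: aupy mkx zxsa eit rogoo zjup nsq zgmn xyv xus fouoy
Hunk 6: at line 6 remove [zgmn,xyv] add [bji,hkgkh,bif] -> 12 lines: aupy mkx zxsa eit rogoo zjup nsq bji hkgkh bif xus fouoy
Hunk 7: at line 5 remove [zjup,nsq] add [ftpds,mblq] -> 12 lines: aupy mkx zxsa eit rogoo ftpds mblq bji hkgkh bif xus fouoy
Final line 11: xus

Answer: xus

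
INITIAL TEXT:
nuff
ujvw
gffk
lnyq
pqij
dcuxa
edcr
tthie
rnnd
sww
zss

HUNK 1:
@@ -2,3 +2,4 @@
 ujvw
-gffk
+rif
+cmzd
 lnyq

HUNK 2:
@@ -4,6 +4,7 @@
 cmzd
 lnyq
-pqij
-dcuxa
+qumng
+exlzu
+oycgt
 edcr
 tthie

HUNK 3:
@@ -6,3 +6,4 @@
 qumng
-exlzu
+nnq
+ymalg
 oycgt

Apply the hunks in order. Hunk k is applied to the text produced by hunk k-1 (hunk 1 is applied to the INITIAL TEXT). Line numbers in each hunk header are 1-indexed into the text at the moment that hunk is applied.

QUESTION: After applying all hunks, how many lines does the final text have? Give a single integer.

Hunk 1: at line 2 remove [gffk] add [rif,cmzd] -> 12 lines: nuff ujvw rif cmzd lnyq pqij dcuxa edcr tthie rnnd sww zss
Hunk 2: at line 4 remove [pqij,dcuxa] add [qumng,exlzu,oycgt] -> 13 lines: nuff ujvw rif cmzd lnyq qumng exlzu oycgt edcr tthie rnnd sww zss
Hunk 3: at line 6 remove [exlzu] add [nnq,ymalg] -> 14 lines: nuff ujvw rif cmzd lnyq qumng nnq ymalg oycgt edcr tthie rnnd sww zss
Final line count: 14

Answer: 14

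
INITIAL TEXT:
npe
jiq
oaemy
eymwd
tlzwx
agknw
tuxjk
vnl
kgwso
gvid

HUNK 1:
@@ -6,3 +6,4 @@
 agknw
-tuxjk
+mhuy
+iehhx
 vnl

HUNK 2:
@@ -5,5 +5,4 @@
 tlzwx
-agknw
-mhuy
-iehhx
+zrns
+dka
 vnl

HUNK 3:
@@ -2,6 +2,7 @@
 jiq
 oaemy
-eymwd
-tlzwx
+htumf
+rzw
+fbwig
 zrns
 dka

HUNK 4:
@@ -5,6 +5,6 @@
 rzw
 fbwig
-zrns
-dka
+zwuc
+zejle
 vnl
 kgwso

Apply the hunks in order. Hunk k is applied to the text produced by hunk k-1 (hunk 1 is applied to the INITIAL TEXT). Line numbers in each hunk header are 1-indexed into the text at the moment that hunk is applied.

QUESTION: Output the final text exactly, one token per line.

Answer: npe
jiq
oaemy
htumf
rzw
fbwig
zwuc
zejle
vnl
kgwso
gvid

Derivation:
Hunk 1: at line 6 remove [tuxjk] add [mhuy,iehhx] -> 11 lines: npe jiq oaemy eymwd tlzwx agknw mhuy iehhx vnl kgwso gvid
Hunk 2: at line 5 remove [agknw,mhuy,iehhx] add [zrns,dka] -> 10 lines: npe jiq oaemy eymwd tlzwx zrns dka vnl kgwso gvid
Hunk 3: at line 2 remove [eymwd,tlzwx] add [htumf,rzw,fbwig] -> 11 lines: npe jiq oaemy htumf rzw fbwig zrns dka vnl kgwso gvid
Hunk 4: at line 5 remove [zrns,dka] add [zwuc,zejle] -> 11 lines: npe jiq oaemy htumf rzw fbwig zwuc zejle vnl kgwso gvid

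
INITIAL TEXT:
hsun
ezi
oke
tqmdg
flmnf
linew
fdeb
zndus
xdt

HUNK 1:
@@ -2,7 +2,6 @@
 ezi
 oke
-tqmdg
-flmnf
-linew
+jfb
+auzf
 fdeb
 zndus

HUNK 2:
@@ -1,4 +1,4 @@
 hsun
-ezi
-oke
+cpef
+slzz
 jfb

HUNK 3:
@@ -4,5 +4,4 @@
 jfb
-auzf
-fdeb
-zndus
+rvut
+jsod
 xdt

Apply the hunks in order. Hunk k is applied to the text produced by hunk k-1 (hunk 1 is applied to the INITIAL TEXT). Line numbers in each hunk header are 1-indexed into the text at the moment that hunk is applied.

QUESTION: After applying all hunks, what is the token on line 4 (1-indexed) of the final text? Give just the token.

Answer: jfb

Derivation:
Hunk 1: at line 2 remove [tqmdg,flmnf,linew] add [jfb,auzf] -> 8 lines: hsun ezi oke jfb auzf fdeb zndus xdt
Hunk 2: at line 1 remove [ezi,oke] add [cpef,slzz] -> 8 lines: hsun cpef slzz jfb auzf fdeb zndus xdt
Hunk 3: at line 4 remove [auzf,fdeb,zndus] add [rvut,jsod] -> 7 lines: hsun cpef slzz jfb rvut jsod xdt
Final line 4: jfb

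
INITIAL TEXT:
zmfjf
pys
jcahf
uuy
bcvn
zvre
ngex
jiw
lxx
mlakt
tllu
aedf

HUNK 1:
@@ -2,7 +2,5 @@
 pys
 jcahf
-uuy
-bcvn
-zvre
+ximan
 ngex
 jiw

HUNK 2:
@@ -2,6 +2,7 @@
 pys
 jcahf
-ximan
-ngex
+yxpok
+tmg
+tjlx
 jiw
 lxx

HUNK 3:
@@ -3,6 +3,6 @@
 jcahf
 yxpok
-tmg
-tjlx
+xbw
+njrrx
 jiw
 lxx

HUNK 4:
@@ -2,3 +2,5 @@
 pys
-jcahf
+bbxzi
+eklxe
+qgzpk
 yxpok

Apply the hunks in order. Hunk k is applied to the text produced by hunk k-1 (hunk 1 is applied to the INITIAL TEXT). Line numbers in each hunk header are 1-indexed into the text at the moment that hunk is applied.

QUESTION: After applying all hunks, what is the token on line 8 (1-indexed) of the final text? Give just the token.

Answer: njrrx

Derivation:
Hunk 1: at line 2 remove [uuy,bcvn,zvre] add [ximan] -> 10 lines: zmfjf pys jcahf ximan ngex jiw lxx mlakt tllu aedf
Hunk 2: at line 2 remove [ximan,ngex] add [yxpok,tmg,tjlx] -> 11 lines: zmfjf pys jcahf yxpok tmg tjlx jiw lxx mlakt tllu aedf
Hunk 3: at line 3 remove [tmg,tjlx] add [xbw,njrrx] -> 11 lines: zmfjf pys jcahf yxpok xbw njrrx jiw lxx mlakt tllu aedf
Hunk 4: at line 2 remove [jcahf] add [bbxzi,eklxe,qgzpk] -> 13 lines: zmfjf pys bbxzi eklxe qgzpk yxpok xbw njrrx jiw lxx mlakt tllu aedf
Final line 8: njrrx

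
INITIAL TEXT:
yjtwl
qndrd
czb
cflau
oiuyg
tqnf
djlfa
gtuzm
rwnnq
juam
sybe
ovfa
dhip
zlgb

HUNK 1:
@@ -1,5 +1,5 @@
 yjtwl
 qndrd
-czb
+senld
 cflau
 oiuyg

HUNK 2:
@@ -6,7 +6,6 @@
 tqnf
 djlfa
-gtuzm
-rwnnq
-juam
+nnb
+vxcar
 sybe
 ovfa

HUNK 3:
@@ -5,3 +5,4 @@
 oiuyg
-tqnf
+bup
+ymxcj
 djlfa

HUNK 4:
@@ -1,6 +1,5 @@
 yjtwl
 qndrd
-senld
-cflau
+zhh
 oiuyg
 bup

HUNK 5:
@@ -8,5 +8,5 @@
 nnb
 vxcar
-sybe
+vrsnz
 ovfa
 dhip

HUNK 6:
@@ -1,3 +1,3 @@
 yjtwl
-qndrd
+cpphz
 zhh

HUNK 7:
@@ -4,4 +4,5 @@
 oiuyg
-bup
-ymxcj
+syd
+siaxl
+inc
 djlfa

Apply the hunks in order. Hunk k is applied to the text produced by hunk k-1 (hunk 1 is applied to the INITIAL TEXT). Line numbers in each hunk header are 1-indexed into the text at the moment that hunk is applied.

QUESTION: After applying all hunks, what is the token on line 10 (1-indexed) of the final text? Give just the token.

Hunk 1: at line 1 remove [czb] add [senld] -> 14 lines: yjtwl qndrd senld cflau oiuyg tqnf djlfa gtuzm rwnnq juam sybe ovfa dhip zlgb
Hunk 2: at line 6 remove [gtuzm,rwnnq,juam] add [nnb,vxcar] -> 13 lines: yjtwl qndrd senld cflau oiuyg tqnf djlfa nnb vxcar sybe ovfa dhip zlgb
Hunk 3: at line 5 remove [tqnf] add [bup,ymxcj] -> 14 lines: yjtwl qndrd senld cflau oiuyg bup ymxcj djlfa nnb vxcar sybe ovfa dhip zlgb
Hunk 4: at line 1 remove [senld,cflau] add [zhh] -> 13 lines: yjtwl qndrd zhh oiuyg bup ymxcj djlfa nnb vxcar sybe ovfa dhip zlgb
Hunk 5: at line 8 remove [sybe] add [vrsnz] -> 13 lines: yjtwl qndrd zhh oiuyg bup ymxcj djlfa nnb vxcar vrsnz ovfa dhip zlgb
Hunk 6: at line 1 remove [qndrd] add [cpphz] -> 13 lines: yjtwl cpphz zhh oiuyg bup ymxcj djlfa nnb vxcar vrsnz ovfa dhip zlgb
Hunk 7: at line 4 remove [bup,ymxcj] add [syd,siaxl,inc] -> 14 lines: yjtwl cpphz zhh oiuyg syd siaxl inc djlfa nnb vxcar vrsnz ovfa dhip zlgb
Final line 10: vxcar

Answer: vxcar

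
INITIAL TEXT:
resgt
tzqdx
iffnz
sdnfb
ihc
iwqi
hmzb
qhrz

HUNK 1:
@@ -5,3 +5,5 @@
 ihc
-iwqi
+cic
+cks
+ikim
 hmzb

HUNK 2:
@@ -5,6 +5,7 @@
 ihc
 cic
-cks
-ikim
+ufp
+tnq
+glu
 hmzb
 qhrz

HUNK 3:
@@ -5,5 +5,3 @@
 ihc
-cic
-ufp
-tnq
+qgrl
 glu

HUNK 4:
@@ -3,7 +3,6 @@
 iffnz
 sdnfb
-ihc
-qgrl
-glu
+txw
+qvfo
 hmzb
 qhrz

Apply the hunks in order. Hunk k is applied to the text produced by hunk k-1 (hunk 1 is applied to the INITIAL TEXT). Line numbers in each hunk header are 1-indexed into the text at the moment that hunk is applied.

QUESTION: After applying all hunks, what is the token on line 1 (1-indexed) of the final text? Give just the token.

Hunk 1: at line 5 remove [iwqi] add [cic,cks,ikim] -> 10 lines: resgt tzqdx iffnz sdnfb ihc cic cks ikim hmzb qhrz
Hunk 2: at line 5 remove [cks,ikim] add [ufp,tnq,glu] -> 11 lines: resgt tzqdx iffnz sdnfb ihc cic ufp tnq glu hmzb qhrz
Hunk 3: at line 5 remove [cic,ufp,tnq] add [qgrl] -> 9 lines: resgt tzqdx iffnz sdnfb ihc qgrl glu hmzb qhrz
Hunk 4: at line 3 remove [ihc,qgrl,glu] add [txw,qvfo] -> 8 lines: resgt tzqdx iffnz sdnfb txw qvfo hmzb qhrz
Final line 1: resgt

Answer: resgt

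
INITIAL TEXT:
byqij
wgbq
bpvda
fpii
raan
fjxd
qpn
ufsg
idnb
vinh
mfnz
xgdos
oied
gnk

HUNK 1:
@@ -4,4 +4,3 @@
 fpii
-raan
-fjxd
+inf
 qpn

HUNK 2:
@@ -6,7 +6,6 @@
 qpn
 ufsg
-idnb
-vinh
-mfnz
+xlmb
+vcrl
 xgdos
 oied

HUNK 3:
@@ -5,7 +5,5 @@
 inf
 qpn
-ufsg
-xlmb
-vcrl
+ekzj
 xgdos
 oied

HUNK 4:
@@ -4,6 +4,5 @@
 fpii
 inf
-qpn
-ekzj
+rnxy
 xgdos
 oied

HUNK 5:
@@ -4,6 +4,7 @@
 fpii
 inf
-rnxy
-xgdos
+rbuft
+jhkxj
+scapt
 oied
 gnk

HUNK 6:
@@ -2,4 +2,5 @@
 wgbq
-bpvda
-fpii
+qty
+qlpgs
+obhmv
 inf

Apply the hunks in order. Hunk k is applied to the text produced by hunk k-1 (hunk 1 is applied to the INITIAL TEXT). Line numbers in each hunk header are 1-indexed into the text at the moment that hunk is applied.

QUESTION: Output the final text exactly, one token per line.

Answer: byqij
wgbq
qty
qlpgs
obhmv
inf
rbuft
jhkxj
scapt
oied
gnk

Derivation:
Hunk 1: at line 4 remove [raan,fjxd] add [inf] -> 13 lines: byqij wgbq bpvda fpii inf qpn ufsg idnb vinh mfnz xgdos oied gnk
Hunk 2: at line 6 remove [idnb,vinh,mfnz] add [xlmb,vcrl] -> 12 lines: byqij wgbq bpvda fpii inf qpn ufsg xlmb vcrl xgdos oied gnk
Hunk 3: at line 5 remove [ufsg,xlmb,vcrl] add [ekzj] -> 10 lines: byqij wgbq bpvda fpii inf qpn ekzj xgdos oied gnk
Hunk 4: at line 4 remove [qpn,ekzj] add [rnxy] -> 9 lines: byqij wgbq bpvda fpii inf rnxy xgdos oied gnk
Hunk 5: at line 4 remove [rnxy,xgdos] add [rbuft,jhkxj,scapt] -> 10 lines: byqij wgbq bpvda fpii inf rbuft jhkxj scapt oied gnk
Hunk 6: at line 2 remove [bpvda,fpii] add [qty,qlpgs,obhmv] -> 11 lines: byqij wgbq qty qlpgs obhmv inf rbuft jhkxj scapt oied gnk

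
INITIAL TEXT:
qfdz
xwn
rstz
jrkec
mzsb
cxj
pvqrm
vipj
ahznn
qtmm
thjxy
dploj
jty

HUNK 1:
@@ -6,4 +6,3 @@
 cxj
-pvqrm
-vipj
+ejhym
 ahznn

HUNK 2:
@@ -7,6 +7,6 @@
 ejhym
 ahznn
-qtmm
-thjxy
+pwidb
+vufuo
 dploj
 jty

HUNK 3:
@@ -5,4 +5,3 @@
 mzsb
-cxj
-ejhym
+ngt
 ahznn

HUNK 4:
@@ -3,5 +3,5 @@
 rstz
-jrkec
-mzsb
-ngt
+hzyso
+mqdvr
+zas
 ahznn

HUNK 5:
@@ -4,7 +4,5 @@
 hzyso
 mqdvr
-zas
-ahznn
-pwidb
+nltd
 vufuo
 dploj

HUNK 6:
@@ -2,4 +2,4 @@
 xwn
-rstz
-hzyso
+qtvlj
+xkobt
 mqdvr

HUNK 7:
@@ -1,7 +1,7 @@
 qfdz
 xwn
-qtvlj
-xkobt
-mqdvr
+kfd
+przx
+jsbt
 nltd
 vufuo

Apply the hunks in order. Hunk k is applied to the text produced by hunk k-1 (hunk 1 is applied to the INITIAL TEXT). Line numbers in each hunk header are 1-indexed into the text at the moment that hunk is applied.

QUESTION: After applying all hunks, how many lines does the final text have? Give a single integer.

Answer: 9

Derivation:
Hunk 1: at line 6 remove [pvqrm,vipj] add [ejhym] -> 12 lines: qfdz xwn rstz jrkec mzsb cxj ejhym ahznn qtmm thjxy dploj jty
Hunk 2: at line 7 remove [qtmm,thjxy] add [pwidb,vufuo] -> 12 lines: qfdz xwn rstz jrkec mzsb cxj ejhym ahznn pwidb vufuo dploj jty
Hunk 3: at line 5 remove [cxj,ejhym] add [ngt] -> 11 lines: qfdz xwn rstz jrkec mzsb ngt ahznn pwidb vufuo dploj jty
Hunk 4: at line 3 remove [jrkec,mzsb,ngt] add [hzyso,mqdvr,zas] -> 11 lines: qfdz xwn rstz hzyso mqdvr zas ahznn pwidb vufuo dploj jty
Hunk 5: at line 4 remove [zas,ahznn,pwidb] add [nltd] -> 9 lines: qfdz xwn rstz hzyso mqdvr nltd vufuo dploj jty
Hunk 6: at line 2 remove [rstz,hzyso] add [qtvlj,xkobt] -> 9 lines: qfdz xwn qtvlj xkobt mqdvr nltd vufuo dploj jty
Hunk 7: at line 1 remove [qtvlj,xkobt,mqdvr] add [kfd,przx,jsbt] -> 9 lines: qfdz xwn kfd przx jsbt nltd vufuo dploj jty
Final line count: 9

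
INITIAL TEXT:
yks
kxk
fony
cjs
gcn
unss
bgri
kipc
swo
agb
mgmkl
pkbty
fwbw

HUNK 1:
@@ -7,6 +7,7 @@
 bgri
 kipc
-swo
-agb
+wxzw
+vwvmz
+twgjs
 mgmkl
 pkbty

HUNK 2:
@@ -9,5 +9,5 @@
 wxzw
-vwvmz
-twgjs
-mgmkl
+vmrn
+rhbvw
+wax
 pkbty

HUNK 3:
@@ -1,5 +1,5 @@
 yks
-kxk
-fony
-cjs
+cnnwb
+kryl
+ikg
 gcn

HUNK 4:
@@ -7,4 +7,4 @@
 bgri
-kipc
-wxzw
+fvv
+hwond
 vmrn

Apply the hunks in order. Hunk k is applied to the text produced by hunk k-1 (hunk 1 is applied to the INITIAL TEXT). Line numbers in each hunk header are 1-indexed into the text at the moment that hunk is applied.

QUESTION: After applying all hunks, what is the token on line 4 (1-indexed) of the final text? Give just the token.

Hunk 1: at line 7 remove [swo,agb] add [wxzw,vwvmz,twgjs] -> 14 lines: yks kxk fony cjs gcn unss bgri kipc wxzw vwvmz twgjs mgmkl pkbty fwbw
Hunk 2: at line 9 remove [vwvmz,twgjs,mgmkl] add [vmrn,rhbvw,wax] -> 14 lines: yks kxk fony cjs gcn unss bgri kipc wxzw vmrn rhbvw wax pkbty fwbw
Hunk 3: at line 1 remove [kxk,fony,cjs] add [cnnwb,kryl,ikg] -> 14 lines: yks cnnwb kryl ikg gcn unss bgri kipc wxzw vmrn rhbvw wax pkbty fwbw
Hunk 4: at line 7 remove [kipc,wxzw] add [fvv,hwond] -> 14 lines: yks cnnwb kryl ikg gcn unss bgri fvv hwond vmrn rhbvw wax pkbty fwbw
Final line 4: ikg

Answer: ikg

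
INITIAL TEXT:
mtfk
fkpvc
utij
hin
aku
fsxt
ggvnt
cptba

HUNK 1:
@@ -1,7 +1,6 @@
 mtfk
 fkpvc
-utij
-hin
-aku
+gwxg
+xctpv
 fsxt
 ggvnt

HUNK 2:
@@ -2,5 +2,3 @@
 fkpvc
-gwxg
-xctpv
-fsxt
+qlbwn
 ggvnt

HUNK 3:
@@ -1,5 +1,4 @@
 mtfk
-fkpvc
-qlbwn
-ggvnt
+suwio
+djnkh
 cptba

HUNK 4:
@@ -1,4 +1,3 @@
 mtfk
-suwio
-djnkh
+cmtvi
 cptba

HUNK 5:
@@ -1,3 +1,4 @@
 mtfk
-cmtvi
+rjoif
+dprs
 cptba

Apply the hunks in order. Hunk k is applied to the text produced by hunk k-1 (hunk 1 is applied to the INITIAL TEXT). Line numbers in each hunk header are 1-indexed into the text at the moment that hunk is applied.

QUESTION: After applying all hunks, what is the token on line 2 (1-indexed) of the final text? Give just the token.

Hunk 1: at line 1 remove [utij,hin,aku] add [gwxg,xctpv] -> 7 lines: mtfk fkpvc gwxg xctpv fsxt ggvnt cptba
Hunk 2: at line 2 remove [gwxg,xctpv,fsxt] add [qlbwn] -> 5 lines: mtfk fkpvc qlbwn ggvnt cptba
Hunk 3: at line 1 remove [fkpvc,qlbwn,ggvnt] add [suwio,djnkh] -> 4 lines: mtfk suwio djnkh cptba
Hunk 4: at line 1 remove [suwio,djnkh] add [cmtvi] -> 3 lines: mtfk cmtvi cptba
Hunk 5: at line 1 remove [cmtvi] add [rjoif,dprs] -> 4 lines: mtfk rjoif dprs cptba
Final line 2: rjoif

Answer: rjoif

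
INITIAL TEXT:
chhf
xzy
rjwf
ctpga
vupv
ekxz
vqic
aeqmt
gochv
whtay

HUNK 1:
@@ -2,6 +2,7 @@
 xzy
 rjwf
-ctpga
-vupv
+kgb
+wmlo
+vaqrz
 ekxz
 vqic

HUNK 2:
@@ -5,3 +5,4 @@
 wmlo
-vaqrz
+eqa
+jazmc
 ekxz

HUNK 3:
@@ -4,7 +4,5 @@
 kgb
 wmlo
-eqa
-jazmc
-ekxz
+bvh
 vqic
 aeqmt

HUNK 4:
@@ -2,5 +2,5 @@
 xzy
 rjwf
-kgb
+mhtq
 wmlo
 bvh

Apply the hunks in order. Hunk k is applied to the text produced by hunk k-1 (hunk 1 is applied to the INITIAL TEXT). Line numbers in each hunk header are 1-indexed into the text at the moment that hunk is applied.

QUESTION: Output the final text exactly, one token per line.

Answer: chhf
xzy
rjwf
mhtq
wmlo
bvh
vqic
aeqmt
gochv
whtay

Derivation:
Hunk 1: at line 2 remove [ctpga,vupv] add [kgb,wmlo,vaqrz] -> 11 lines: chhf xzy rjwf kgb wmlo vaqrz ekxz vqic aeqmt gochv whtay
Hunk 2: at line 5 remove [vaqrz] add [eqa,jazmc] -> 12 lines: chhf xzy rjwf kgb wmlo eqa jazmc ekxz vqic aeqmt gochv whtay
Hunk 3: at line 4 remove [eqa,jazmc,ekxz] add [bvh] -> 10 lines: chhf xzy rjwf kgb wmlo bvh vqic aeqmt gochv whtay
Hunk 4: at line 2 remove [kgb] add [mhtq] -> 10 lines: chhf xzy rjwf mhtq wmlo bvh vqic aeqmt gochv whtay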